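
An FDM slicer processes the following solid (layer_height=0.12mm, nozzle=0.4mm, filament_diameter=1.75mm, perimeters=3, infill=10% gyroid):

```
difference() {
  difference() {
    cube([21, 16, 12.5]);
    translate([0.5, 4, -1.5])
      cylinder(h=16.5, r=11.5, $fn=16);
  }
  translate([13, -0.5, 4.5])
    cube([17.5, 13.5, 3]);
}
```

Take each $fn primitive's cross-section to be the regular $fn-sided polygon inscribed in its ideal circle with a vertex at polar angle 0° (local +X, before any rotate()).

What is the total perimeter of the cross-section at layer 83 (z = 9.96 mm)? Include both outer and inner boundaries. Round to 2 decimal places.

At z = 9.96 mm: the 21×16 cube contributes its full rectangle (perimeter 74.00 mm); the r=11.5 cylinder at (0.5, 4) contributes a regular 16-gon of circumradius 11.5 (perimeter = 2·16·11.500·sin(180°/16) = 71.79 mm); After the difference (first − rest): starting from the 21×16 cube, the r=11.5 cylinder at (0.5, 4) partially overlaps it — only the 153.35 mm² overlap (of its 404.88 mm²) is removed, clipping the outline — boundary = 69.93 mm; the cube at (13, -0.5) is not intersected at this z (z outside [4.5, 7.5]); After the difference (first − rest): none of the subtracted shapes is present at this height, so the result so far is unchanged — boundary = 69.93 mm. Overall, the cross-section is a single solid region. Total boundary length (outer) = 69.93 mm.

69.93 mm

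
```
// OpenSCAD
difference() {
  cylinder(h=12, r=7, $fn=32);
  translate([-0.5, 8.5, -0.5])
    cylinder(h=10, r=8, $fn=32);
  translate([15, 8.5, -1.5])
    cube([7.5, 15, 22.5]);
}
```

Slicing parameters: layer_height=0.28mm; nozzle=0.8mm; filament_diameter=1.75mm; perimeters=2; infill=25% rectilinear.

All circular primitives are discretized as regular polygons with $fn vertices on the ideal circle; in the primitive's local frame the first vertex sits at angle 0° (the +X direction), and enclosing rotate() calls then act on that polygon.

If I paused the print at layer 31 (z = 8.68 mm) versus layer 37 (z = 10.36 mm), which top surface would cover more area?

layer 37 (z = 10.36 mm)

Layer 31 (z = 8.68): the cylinder: section is a regular 32-gon, circumradius r=7 (area = (32/2)·7.000²·sin(360°/32) = 152.95 mm²); the r=8 cylinder at (-0.5, 8.5) contributes a regular 32-gon of circumradius 8 (area = (32/2)·8.000²·sin(360°/32) = 199.77 mm²); the 7.5×15 cube at (15, 8.5) contributes its full rectangle (area 112.50 mm²); After the difference (first − rest): starting from the r=7 cylinder (152.95 mm²), the r=8 cylinder at (-0.5, 8.5) partially overlaps it — only the 55.29 mm² overlap (of its 199.77 mm²) is removed, clipping the outline; the 7.5×15 cube at (15, 8.5) misses the remaining region (no effect) — area = 97.66 mm². So its area = 97.66 mm². Layer 37 (z = 10.36): the r=7 cylinder gives a regular 32-gon of circumradius 7 (constant along its height) (area = (32/2)·7.000²·sin(360°/32) = 152.95 mm²); the cylinder at (-0.5, 8.5) is not intersected at this z (z outside [-0.5, 9.5]); the cube at (15, 8.5) is present — its section is the full 7.5×15 rectangle (area 112.50 mm²); Taking the first minus the rest: starting from the r=7 cylinder (152.95 mm²), the 7.5×15 cube at (15, 8.5) misses the remaining region (no effect) — area = 152.95 mm². So its area = 152.95 mm². Layer 37 is larger (152.95 vs 97.66 mm²).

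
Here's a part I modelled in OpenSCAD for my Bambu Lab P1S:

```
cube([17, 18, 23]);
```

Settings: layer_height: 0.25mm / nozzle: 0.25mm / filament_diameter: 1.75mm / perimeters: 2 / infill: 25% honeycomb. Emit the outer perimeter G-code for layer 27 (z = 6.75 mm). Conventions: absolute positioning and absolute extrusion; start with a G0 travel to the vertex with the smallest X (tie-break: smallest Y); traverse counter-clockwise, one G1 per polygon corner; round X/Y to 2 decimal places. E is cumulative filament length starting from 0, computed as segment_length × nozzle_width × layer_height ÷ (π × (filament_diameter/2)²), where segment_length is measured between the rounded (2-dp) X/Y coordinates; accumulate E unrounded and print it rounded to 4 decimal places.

At z = 6.75 mm: the 17×18 cube contributes its full rectangle. The outline is a single polygon with 4 vertices. Extrusion per mm of travel: 0.25 × 0.25 / (π × 0.875²) = 0.025984. Accumulating E over each segment gives final E = 1.8189.

G0 X0.00 Y0.00 Z6.75
G1 X17.00 Y0.00 E0.4417
G1 X17.00 Y18.00 E0.9095
G1 X0.00 Y18.00 E1.3512
G1 X0.00 Y0.00 E1.8189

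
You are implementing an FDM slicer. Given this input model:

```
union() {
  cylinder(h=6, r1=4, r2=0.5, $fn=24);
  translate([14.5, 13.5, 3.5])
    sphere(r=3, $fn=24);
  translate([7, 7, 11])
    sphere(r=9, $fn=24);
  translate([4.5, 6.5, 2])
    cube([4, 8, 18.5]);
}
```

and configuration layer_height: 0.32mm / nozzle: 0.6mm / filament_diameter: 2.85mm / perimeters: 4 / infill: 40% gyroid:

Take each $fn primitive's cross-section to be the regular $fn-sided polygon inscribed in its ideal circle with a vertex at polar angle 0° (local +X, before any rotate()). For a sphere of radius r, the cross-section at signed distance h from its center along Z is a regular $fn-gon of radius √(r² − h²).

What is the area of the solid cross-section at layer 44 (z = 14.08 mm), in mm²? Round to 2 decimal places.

At z = 14.08 mm: the cone is absent (z outside [0, 6]); the sphere at (14.5, 13.5) is absent (|z−center|=10.580 > r=3); the sphere at (7, 7): section is a regular 24-gon, circumradius = √(r²−h²) = √(9²−3.08²) = 8.457 (area = (24/2)·8.457²·sin(360°/24) = 222.11 mm²); the 4×8 cube at (4.5, 6.5) contributes its full rectangle (area 32.00 mm²); Merging all regions: the 4×8 cube at (4.5, 6.5) lies entirely inside the r=9 sphere at (7, 7), so the union is just the r=9 sphere at (7, 7) — area = 222.11 mm². Overall, the cross-section is a single solid region. Net area = 222.11 mm².

222.11 mm²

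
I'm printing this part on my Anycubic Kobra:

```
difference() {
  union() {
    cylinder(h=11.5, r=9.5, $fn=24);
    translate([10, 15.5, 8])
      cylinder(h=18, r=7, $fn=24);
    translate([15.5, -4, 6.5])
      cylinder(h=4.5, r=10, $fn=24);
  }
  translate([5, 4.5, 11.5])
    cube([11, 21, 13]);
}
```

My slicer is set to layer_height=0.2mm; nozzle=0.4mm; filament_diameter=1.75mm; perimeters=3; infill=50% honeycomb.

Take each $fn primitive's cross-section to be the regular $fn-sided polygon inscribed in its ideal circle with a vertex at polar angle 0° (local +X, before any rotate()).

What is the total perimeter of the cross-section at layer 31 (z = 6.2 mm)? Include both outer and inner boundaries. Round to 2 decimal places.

At z = 6.2 mm: the cylinder: section is a regular 24-gon, circumradius r=9.5 (perimeter = 2·24·9.500·sin(180°/24) = 59.52 mm); the cylinder at (10, 15.5) is not intersected at this z (z outside [8, 26]); the cylinder at (15.5, -4) is absent (z outside [6.5, 11]); Merging all regions: only the r=9.5 cylinder is present, so the union is just that shape — boundary = 59.52 mm; the cube at (5, 4.5) is not intersected at this z (z outside [11.5, 24.5]); Subtracting the remaining from the first: none of the subtracted shapes is present at this height, so the result so far is unchanged — boundary = 59.52 mm. Overall, the cross-section is a single solid region. Total boundary length (outer) = 59.52 mm.

59.52 mm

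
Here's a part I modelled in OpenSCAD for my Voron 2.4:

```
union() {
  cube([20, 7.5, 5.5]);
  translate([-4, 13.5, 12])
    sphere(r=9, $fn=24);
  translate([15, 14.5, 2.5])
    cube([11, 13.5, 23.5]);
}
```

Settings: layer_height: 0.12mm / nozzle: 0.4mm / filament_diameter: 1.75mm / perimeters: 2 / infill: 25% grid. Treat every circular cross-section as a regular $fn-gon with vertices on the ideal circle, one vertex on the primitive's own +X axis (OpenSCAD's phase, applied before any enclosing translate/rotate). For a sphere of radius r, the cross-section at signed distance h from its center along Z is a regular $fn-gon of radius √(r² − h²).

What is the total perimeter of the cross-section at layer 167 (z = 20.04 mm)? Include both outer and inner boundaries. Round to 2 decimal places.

74.34 mm

At z = 20.04 mm: the cube does not reach this height (z outside [0, 5.5]); the r=9 sphere at (-4, 13.5) slices to a regular 24-gon of circumradius 4.045 (√(r²−h²) with h=8.04 from center) (perimeter = 2·24·4.045·sin(180°/24) = 25.34 mm); the cube at (15, 14.5) is present — its section is the full 11×13.5 rectangle (perimeter 49.00 mm); Merging all regions: the 2 present regions are separate (no shared area or edge), so areas and boundary lengths simply add and each stays a separate island — boundary = 74.34 mm. Overall, the cross-section has 2 separate islands. Total boundary length (outer) = 74.34 mm.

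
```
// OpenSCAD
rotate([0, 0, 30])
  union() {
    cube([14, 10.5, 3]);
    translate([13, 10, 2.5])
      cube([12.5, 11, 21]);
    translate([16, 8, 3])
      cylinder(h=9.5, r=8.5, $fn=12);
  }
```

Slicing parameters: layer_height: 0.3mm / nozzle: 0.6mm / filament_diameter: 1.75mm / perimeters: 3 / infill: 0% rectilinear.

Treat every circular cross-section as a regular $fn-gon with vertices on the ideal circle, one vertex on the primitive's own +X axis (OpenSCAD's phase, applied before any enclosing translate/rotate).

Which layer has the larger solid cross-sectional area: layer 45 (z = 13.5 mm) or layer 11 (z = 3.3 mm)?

layer 11 (z = 3.3 mm)

Layer 45 (z = 13.5): the cube is absent (z outside [0, 3]); the 12.5×11 cube at (13, 10) contributes its full rectangle (area 137.50 mm²); the cylinder at (16, 8) is absent (z outside [3, 12.5]); Combining (union): only the 12.5×11 cube at (13, 10) is present, so the union is just that shape — area = 137.50 mm²; (rotated 30° about Z; rotation is an isometry so areas/perimeters/island counts are preserved). So its area = 137.50 mm². Layer 11 (z = 3.3): the cube is not intersected at this z (z outside [0, 3]); the 12.5×11 cube at (13, 10) contributes its full rectangle (area 137.50 mm²); the cylinder at (16, 8): section is a regular 12-gon, circumradius r=8.5 (area = (12/2)·8.500²·sin(360°/12) = 216.75 mm²); Combining (union): the regions partially overlap — summed areas 354.25 mm² minus the doubly-counted overlap 56.02 mm² gives 298.23 mm² — area = 298.23 mm²; (whole slice rotated 30° about Z — lengths, areas and connectivity unchanged). So its area = 298.23 mm². Layer 11 is larger (298.23 vs 137.50 mm²).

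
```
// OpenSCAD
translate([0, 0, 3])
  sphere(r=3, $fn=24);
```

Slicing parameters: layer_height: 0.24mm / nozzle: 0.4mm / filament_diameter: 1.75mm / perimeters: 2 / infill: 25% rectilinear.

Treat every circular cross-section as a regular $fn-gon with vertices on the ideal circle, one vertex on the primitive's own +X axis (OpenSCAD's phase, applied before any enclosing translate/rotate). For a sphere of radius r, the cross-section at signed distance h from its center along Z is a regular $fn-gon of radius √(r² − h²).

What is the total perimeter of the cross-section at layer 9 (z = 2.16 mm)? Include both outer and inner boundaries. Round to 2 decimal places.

At z = 2.16 mm: the r=3 sphere contributes a regular 24-gon of circumradius √(3²−0.84²) = 2.880 (perimeter = 2·24·2.880·sin(180°/24) = 18.04 mm). Overall, the cross-section is a single solid region. Total boundary length (outer) = 18.04 mm.

18.04 mm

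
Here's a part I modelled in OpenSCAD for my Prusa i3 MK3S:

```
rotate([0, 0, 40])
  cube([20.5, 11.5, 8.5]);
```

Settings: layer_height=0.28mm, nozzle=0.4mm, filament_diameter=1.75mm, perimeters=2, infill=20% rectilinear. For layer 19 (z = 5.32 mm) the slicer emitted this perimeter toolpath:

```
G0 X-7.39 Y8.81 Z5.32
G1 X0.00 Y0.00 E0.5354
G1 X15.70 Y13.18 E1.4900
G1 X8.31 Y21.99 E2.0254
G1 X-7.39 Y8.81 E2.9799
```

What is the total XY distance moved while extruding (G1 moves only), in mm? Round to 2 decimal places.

64.00 mm

Sum the Euclidean lengths of each G1 segment: total = 64.00 mm.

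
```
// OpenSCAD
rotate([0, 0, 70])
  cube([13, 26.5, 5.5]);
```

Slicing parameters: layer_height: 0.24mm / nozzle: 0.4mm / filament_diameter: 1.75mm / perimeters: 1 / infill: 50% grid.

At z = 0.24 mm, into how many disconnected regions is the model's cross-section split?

1

At z = 0.24 mm: the cube is present — its section is the full 13×26.5 rectangle; (rotated 70° about Z; rotation is an isometry so areas/perimeters/island counts are preserved). The result has 1 disconnected region.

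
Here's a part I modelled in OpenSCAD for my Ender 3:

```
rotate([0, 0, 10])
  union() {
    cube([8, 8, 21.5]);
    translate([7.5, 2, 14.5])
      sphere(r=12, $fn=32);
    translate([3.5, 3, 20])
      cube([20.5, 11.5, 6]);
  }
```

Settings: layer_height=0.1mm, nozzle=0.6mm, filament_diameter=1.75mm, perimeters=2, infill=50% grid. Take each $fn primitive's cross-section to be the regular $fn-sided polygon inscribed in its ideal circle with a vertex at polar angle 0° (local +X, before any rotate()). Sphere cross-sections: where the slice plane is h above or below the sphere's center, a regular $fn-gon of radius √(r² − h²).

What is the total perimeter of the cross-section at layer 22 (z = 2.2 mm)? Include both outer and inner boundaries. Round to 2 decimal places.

32.00 mm

At z = 2.2 mm: the 8×8 cube contributes its full rectangle (perimeter 32.00 mm); the sphere at (7.5, 2) is not intersected at this z (|z−center|=12.300 > r=12); the cube at (3.5, 3) does not reach this height (z outside [20, 26]); Taking the union: only the 8×8 cube is present, so the union is just that shape — boundary = 32.00 mm; (rotated 10° about Z; rotation is an isometry so areas/perimeters/island counts are preserved). Overall, the cross-section is a single solid region. Total boundary length (outer) = 32.00 mm.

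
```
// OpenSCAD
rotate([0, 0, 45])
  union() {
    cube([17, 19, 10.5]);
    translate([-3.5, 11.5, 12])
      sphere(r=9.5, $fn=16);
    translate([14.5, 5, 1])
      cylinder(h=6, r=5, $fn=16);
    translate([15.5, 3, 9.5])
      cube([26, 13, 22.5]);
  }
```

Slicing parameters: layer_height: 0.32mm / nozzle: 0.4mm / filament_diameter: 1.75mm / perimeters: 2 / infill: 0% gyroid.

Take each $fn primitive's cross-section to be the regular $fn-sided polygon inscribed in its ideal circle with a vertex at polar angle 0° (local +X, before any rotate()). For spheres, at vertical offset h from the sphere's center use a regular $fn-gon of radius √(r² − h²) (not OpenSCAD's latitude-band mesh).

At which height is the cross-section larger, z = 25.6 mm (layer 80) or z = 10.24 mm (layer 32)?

layer 32 (z = 10.24 mm)

Layer 80 (z = 25.6): the cube does not reach this height (z outside [0, 10.5]); the sphere at (-3.5, 11.5) does not reach this height (|z−center|=13.600 > r=9.5); the cylinder at (14.5, 5) is not intersected at this z (z outside [1, 7]); the 26×13 cube at (15.5, 3) contributes its full rectangle (area 338.00 mm²); Combining (union): only the 26×13 cube at (15.5, 3) is present, so the union is just that shape — area = 338.00 mm²; (whole slice rotated 45° about Z — lengths, areas and connectivity unchanged). So its area = 338.00 mm². Layer 32 (z = 10.24): the cube is present — its section is the full 17×19 rectangle (area 323.00 mm²); the r=9.5 sphere at (-3.5, 11.5) contributes a regular 16-gon of circumradius √(9.5²−1.76²) = 9.336 (area = (16/2)·9.336²·sin(360°/16) = 266.81 mm²); the cylinder at (14.5, 5) is not intersected at this z (z outside [1, 7]); the cube at (15.5, 3) is present — its section is the full 26×13 rectangle (area 338.00 mm²); Merging all regions: the regions partially overlap — summed areas 927.81 mm² minus the doubly-counted overlap 88.97 mm² gives 838.85 mm² — area = 838.85 mm²; (whole slice rotated 45° about Z — lengths, areas and connectivity unchanged). So its area = 838.85 mm². Layer 32 is larger (838.85 vs 338.00 mm²).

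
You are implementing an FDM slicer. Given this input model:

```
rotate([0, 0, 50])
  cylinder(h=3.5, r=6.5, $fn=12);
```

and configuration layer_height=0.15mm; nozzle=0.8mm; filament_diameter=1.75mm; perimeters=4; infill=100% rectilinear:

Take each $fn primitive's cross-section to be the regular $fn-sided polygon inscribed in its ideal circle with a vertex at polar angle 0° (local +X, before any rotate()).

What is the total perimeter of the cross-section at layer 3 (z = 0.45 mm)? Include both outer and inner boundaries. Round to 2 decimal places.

At z = 0.45 mm: the cylinder: section is a regular 12-gon, circumradius r=6.5 (perimeter = 2·12·6.500·sin(180°/12) = 40.38 mm); (whole slice rotated 50° about Z — lengths, areas and connectivity unchanged). Overall, the cross-section is a single solid region. Total boundary length (outer) = 40.38 mm.

40.38 mm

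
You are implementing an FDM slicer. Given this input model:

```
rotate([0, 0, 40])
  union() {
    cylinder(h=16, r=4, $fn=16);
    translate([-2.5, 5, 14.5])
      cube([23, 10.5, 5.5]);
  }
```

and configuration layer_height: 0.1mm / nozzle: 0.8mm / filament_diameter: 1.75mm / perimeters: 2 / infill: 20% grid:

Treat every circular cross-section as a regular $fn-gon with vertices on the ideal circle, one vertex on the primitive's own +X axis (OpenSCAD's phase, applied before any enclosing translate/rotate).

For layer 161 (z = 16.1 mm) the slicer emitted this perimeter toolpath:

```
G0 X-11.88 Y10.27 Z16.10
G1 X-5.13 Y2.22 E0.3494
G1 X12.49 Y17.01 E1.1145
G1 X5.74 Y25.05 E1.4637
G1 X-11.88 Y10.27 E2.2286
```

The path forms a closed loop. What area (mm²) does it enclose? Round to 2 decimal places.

241.55 mm²

Apply the shoelace formula to the sequence of (X, Y) vertices; enclosed area = 241.55 mm².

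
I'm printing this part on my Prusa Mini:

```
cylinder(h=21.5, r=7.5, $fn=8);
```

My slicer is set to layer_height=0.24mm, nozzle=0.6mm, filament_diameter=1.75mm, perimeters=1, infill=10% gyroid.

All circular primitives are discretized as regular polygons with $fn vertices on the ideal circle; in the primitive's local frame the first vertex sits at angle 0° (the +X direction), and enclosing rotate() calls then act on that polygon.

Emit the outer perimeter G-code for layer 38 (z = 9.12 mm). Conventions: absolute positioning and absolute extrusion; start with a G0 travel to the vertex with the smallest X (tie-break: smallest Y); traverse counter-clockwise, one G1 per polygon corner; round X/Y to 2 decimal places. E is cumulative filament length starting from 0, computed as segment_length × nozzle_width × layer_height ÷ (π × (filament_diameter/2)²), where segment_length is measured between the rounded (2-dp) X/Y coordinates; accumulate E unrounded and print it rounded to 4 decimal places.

At z = 9.12 mm: the r=7.5 cylinder gives a regular 8-gon of circumradius 7.5 (constant along its height). The outline is a single polygon with 8 vertices. Extrusion per mm of travel: 0.6 × 0.24 / (π × 0.875²) = 0.059868. Accumulating E over each segment gives final E = 2.7484.

G0 X-7.50 Y0.00 Z9.12
G1 X-5.30 Y-5.30 E0.3436
G1 X0.00 Y-7.50 E0.6871
G1 X5.30 Y-5.30 E1.0307
G1 X7.50 Y0.00 E1.3742
G1 X5.30 Y5.30 E1.7178
G1 X0.00 Y7.50 E2.0613
G1 X-5.30 Y5.30 E2.4049
G1 X-7.50 Y0.00 E2.7484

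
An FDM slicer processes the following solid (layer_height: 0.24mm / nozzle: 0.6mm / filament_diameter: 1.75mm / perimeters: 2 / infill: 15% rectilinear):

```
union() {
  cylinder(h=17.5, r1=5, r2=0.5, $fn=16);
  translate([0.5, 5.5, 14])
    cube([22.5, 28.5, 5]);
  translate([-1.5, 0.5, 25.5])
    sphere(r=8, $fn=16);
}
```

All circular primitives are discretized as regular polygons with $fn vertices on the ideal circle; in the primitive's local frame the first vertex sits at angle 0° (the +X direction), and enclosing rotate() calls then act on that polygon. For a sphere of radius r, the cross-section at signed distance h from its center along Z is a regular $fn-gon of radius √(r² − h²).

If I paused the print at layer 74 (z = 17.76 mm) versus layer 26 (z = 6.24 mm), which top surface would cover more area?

layer 74 (z = 17.76 mm)

Layer 74 (z = 17.76): the cone is absent (z outside [0, 17.5]); the cube at (0.5, 5.5) is present — its section is the full 22.5×28.5 rectangle (area 641.25 mm²); the sphere at (-1.5, 0.5): section is a regular 16-gon, circumradius = √(r²−h²) = √(8²−7.74²) = 2.023 (area = (16/2)·2.023²·sin(360°/16) = 12.53 mm²); Combining (union): the 2 present regions are separate (no shared area or edge), so areas and boundary lengths simply add and each stays a separate island — area = 653.78 mm². So its area = 653.78 mm². Layer 26 (z = 6.24): the cone contributes a regular 16-gon of circumradius 3.395 (interpolated between r1=5 and r2=0.5 at t=0.357) (area = (16/2)·3.395²·sin(360°/16) = 35.30 mm²); the cube at (0.5, 5.5) is absent (z outside [14, 19]); the sphere at (-1.5, 0.5) is absent (|z−center|=19.260 > r=8); Combining (union): only the cone is present, so the union is just that shape — area = 35.30 mm². So its area = 35.30 mm². Layer 74 is larger (653.78 vs 35.30 mm²).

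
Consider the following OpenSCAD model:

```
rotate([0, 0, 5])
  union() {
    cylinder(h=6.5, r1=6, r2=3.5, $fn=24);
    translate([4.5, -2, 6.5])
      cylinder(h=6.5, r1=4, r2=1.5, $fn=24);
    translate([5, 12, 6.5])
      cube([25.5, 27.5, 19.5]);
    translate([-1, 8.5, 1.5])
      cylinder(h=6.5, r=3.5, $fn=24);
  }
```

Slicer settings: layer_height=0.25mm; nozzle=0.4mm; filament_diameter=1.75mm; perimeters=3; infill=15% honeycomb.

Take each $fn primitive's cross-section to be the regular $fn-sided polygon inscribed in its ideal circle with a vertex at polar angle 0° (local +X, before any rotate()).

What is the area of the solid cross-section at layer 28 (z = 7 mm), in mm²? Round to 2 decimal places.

At z = 7 mm: the cone is not intersected at this z (z outside [0, 6.5]); the cone at (4.5, -2): at t=0.077 of its height the radius interpolates to r₁+(r₂−r₁)t = 3.808, giving a regular 24-gon of that circumradius (area = (24/2)·3.808²·sin(360°/24) = 45.03 mm²); the cube at (5, 12) (footprint 25.5×27.5) is included at this height (area 701.25 mm²); the r=3.5 cylinder at (-1, 8.5) gives a regular 24-gon of circumradius 3.5 (constant along its height) (area = (24/2)·3.500²·sin(360°/24) = 38.05 mm²); Taking the union: the 3 present regions are separate (no shared area or edge), so areas and boundary lengths simply add and each stays a separate island — area = 784.33 mm²; (rotated 5° about Z; rotation is an isometry so areas/perimeters/island counts are preserved). Overall, the cross-section has 3 separate islands. Net area = 784.33 mm².

784.33 mm²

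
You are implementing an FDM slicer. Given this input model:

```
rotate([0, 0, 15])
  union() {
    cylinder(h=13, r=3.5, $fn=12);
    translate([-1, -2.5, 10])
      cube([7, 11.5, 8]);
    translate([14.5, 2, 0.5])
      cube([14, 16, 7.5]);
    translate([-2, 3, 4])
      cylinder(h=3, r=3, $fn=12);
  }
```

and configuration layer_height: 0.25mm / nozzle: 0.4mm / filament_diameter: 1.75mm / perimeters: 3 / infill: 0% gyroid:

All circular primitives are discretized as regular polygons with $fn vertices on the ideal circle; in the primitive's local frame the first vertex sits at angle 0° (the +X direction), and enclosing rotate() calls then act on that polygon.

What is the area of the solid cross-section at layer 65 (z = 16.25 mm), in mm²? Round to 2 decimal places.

At z = 16.25 mm: the cylinder is absent (z outside [0, 13]); the cube at (-1, -2.5) (footprint 7×11.5) is included at this height (area 80.50 mm²); the cube at (14.5, 2) is absent (z outside [0.5, 8]); the cylinder at (-2, 3) does not reach this height (z outside [4, 7]); Combining (union): only the 7×11.5 cube at (-1, -2.5) is present, so the union is just that shape — area = 80.50 mm²; (rotated 15° about Z; rotation is an isometry so areas/perimeters/island counts are preserved). Overall, the cross-section is a single solid region. Net area = 80.50 mm².

80.50 mm²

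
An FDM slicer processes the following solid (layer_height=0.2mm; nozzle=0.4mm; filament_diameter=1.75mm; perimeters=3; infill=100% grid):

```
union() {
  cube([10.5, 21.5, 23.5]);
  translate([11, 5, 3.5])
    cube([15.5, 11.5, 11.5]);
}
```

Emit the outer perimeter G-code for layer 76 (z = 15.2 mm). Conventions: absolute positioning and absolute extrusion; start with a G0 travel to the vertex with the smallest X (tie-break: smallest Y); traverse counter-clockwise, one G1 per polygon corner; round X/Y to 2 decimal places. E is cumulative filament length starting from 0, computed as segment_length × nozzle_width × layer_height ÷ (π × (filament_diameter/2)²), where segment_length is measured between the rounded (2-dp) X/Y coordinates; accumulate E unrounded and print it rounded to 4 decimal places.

At z = 15.2 mm: the 10.5×21.5 cube contributes its full rectangle; the cube at (11, 5) is absent (z outside [3.5, 15]); Combining (union): only the 10.5×21.5 cube is present, so the union is just that shape — 1 connected region. The outline is a single polygon with 4 vertices. Extrusion per mm of travel: 0.4 × 0.2 / (π × 0.875²) = 0.033260. Accumulating E over each segment gives final E = 2.1286.

G0 X0.00 Y0.00 Z15.20
G1 X10.50 Y0.00 E0.3492
G1 X10.50 Y21.50 E1.0643
G1 X0.00 Y21.50 E1.4136
G1 X0.00 Y0.00 E2.1286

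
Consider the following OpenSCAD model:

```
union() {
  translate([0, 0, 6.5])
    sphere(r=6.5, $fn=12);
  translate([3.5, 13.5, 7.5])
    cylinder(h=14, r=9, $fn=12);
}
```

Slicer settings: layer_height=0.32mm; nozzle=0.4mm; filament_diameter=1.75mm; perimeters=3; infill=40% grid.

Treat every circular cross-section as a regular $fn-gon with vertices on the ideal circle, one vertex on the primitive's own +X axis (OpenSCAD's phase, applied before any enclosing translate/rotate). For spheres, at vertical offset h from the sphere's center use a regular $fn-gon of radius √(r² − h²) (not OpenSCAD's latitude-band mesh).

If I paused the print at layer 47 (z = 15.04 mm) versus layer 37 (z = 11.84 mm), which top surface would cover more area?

layer 37 (z = 11.84 mm)

Layer 47 (z = 15.04): the sphere does not reach this height (|z−center|=8.540 > r=6.5); the r=9 cylinder at (3.5, 13.5) gives a regular 12-gon of circumradius 9 (constant along its height) (area = (12/2)·9.000²·sin(360°/12) = 243.00 mm²); Combining (union): only the r=9 cylinder at (3.5, 13.5) is present, so the union is just that shape — area = 243.00 mm². So its area = 243.00 mm². Layer 37 (z = 11.84): the r=6.5 sphere slices to a regular 12-gon of circumradius 3.706 (√(r²−h²) with h=5.34 from center) (area = (12/2)·3.706²·sin(360°/12) = 41.20 mm²); the cylinder at (3.5, 13.5): section is a regular 12-gon, circumradius r=9 (area = (12/2)·9.000²·sin(360°/12) = 243.00 mm²); Taking the union: the 2 present regions are separate (no shared area or edge), so areas and boundary lengths simply add and each stays a separate island — area = 284.20 mm². So its area = 284.20 mm². Layer 37 is larger (284.20 vs 243.00 mm²).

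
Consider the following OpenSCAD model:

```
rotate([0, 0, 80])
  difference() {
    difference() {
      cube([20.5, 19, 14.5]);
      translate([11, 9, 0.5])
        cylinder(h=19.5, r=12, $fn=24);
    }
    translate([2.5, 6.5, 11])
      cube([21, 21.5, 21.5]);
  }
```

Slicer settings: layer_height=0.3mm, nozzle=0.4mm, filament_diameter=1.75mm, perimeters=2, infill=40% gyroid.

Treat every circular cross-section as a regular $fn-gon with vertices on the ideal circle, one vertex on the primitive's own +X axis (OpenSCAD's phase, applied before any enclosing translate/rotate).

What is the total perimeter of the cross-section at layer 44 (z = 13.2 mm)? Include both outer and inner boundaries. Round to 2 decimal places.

33.45 mm

At z = 13.2 mm: the 20.5×19 cube contributes its full rectangle (perimeter 79.00 mm); the r=12 cylinder at (11, 9) gives a regular 24-gon of circumradius 12 (constant along its height) (perimeter = 2·24·12.000·sin(180°/24) = 75.18 mm); Taking the first minus the rest: starting from the 20.5×19 cube, the r=12 cylinder at (11, 9) partially overlaps it — only the 369.01 mm² overlap (of its 447.24 mm²) is removed, clipping the outline — boundary = 46.40 mm; the cube at (2.5, 6.5) (footprint 21×21.5) is included at this height (perimeter 85.00 mm); Subtracting the remaining from the first: starting from the result so far, the 21×21.5 cube at (2.5, 6.5) partially overlaps it — only the 5.22 mm² overlap (of its 451.50 mm²) is removed, clipping the outline — boundary = 33.45 mm; (whole slice rotated 80° about Z — lengths, areas and connectivity unchanged). Overall, the cross-section has 3 separate islands. Total boundary length (outer) = 33.45 mm.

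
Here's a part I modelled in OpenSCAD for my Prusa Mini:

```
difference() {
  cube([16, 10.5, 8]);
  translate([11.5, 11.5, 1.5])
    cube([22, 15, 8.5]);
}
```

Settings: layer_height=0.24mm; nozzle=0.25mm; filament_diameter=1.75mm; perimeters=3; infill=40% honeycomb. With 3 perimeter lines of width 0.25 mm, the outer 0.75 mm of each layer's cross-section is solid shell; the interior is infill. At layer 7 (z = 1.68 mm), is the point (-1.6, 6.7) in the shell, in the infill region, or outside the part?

outside

At z = 1.68 mm: the 16×10.5 cube contributes its full rectangle; the 22×15 cube at (11.5, 11.5) contributes its full rectangle; Subtracting the remaining from the first: starting from the 16×10.5 cube, the 22×15 cube at (11.5, 11.5) misses the remaining region (no effect) — 1 connected region. Overall, the cross-section is a single solid region. The nearest boundary edge runs (0.00, 0.00)→(0.00, 10.50); distance from the point to it = 1.60 mm. The point is not inside any of the regions above, so it lies outside the cross-section (1.60 mm from the nearest boundary).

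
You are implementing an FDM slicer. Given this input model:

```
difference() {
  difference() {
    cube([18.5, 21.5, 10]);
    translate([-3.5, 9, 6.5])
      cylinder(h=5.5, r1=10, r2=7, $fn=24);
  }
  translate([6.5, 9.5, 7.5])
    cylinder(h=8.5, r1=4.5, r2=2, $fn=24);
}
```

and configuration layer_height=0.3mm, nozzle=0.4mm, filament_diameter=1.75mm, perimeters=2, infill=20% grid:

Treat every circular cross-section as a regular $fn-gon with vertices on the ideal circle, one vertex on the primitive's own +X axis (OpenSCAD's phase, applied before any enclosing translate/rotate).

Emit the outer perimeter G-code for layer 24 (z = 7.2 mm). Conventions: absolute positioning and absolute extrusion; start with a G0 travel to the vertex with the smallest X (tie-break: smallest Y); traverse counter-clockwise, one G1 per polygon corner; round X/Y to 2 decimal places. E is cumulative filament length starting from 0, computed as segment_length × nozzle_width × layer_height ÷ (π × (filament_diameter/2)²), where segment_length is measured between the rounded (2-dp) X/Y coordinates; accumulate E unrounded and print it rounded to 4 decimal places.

G0 X0.00 Y0.00 Z7.20
G1 X18.50 Y0.00 E0.9230
G1 X18.50 Y21.50 E1.9956
G1 X0.00 Y21.50 E2.9186
G1 X0.00 Y17.87 E3.0997
G1 X1.31 Y17.33 E3.1704
G1 X3.30 Y15.80 E3.2956
G1 X4.83 Y13.81 E3.4208
G1 X5.79 Y11.49 E3.5461
G1 X6.12 Y9.00 E3.6714
G1 X5.79 Y6.51 E3.7967
G1 X4.83 Y4.19 E3.9220
G1 X3.30 Y2.20 E4.0472
G1 X1.31 Y0.67 E4.1725
G1 X0.00 Y0.13 E4.2431
G1 X0.00 Y0.00 E4.2496

At z = 7.2 mm: the cube is present — its section is the full 18.5×21.5 rectangle; the cone at (-3.5, 9) contributes a regular 24-gon of circumradius 9.618 (interpolated between r1=10 and r2=7 at t=0.127); After the difference (first − rest): starting from the 18.5×21.5 cube, the cone at (-3.5, 9) partially overlaps it — only the 78.23 mm² overlap (of its 287.32 mm²) is removed, clipping the outline — 1 connected region; the cone at (6.5, 9.5) does not reach this height (z outside [7.5, 16]); Taking the first minus the rest: none of the subtracted shapes is present at this height, so that combined region is unchanged — 1 connected region. The outline is a single polygon with 15 vertices. Extrusion per mm of travel: 0.4 × 0.3 / (π × 0.875²) = 0.049890. Accumulating E over each segment gives final E = 4.2496.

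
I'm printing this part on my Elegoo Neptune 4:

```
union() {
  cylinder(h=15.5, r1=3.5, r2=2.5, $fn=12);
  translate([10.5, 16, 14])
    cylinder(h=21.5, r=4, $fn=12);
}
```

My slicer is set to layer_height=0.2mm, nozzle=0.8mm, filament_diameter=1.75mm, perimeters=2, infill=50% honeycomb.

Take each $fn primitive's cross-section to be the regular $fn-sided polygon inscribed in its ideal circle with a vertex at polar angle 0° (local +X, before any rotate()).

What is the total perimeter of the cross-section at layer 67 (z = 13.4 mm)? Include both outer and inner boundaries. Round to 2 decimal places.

At z = 13.4 mm: the cone contributes a regular 12-gon of circumradius 2.635 (interpolated between r1=3.5 and r2=2.5 at t=0.865) (perimeter = 2·12·2.635·sin(180°/12) = 16.37 mm); the cylinder at (10.5, 16) does not reach this height (z outside [14, 35.5]); Taking the union: only the cone is present, so the union is just that shape — boundary = 16.37 mm. Overall, the cross-section is a single solid region. Total boundary length (outer) = 16.37 mm.

16.37 mm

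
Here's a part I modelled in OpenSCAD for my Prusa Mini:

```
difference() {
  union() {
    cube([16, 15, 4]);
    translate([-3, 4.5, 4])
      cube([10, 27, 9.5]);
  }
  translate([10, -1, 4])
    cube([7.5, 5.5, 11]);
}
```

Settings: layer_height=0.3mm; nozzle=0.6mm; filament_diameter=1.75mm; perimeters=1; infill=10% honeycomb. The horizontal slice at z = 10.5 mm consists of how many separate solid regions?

1

At z = 10.5 mm: the cube is not intersected at this z (z outside [0, 4]); the cube at (-3, 4.5) is present — its section is the full 10×27 rectangle; Taking the union: only the 10×27 cube at (-3, 4.5) is present, so the union is just that shape — 1 connected region; the 7.5×5.5 cube at (10, -1) contributes its full rectangle; Subtracting the remaining from the first: starting from that combined region, the 7.5×5.5 cube at (10, -1) misses the remaining region (no effect) — 1 connected region. The result has 1 disconnected region.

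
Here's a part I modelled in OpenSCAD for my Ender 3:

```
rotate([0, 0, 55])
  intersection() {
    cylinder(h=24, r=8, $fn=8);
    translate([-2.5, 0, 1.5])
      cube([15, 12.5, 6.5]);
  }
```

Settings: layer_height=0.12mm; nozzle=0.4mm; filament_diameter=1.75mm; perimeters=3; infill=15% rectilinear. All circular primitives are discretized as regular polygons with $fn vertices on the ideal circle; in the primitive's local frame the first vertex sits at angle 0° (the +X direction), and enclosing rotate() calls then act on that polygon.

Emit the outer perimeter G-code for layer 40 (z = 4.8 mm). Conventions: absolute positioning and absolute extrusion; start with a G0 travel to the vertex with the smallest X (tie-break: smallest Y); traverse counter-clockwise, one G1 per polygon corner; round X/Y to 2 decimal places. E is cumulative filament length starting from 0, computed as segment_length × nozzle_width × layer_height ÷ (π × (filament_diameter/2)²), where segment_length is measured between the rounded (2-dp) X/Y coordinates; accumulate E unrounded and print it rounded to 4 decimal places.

G0 X-7.14 Y1.95 Z4.80
G1 X-1.43 Y-2.05 E0.1391
G1 X4.59 Y6.55 E0.3486
G1 X-1.39 Y7.88 E0.4709
G1 X-6.55 Y4.59 E0.5930
G1 X-7.14 Y1.95 E0.6470

At z = 4.8 mm: the r=8 cylinder contributes a regular 8-gon of circumradius 8; the cube at (-2.5, 0) (footprint 15×12.5) is included at this height; Taking the intersection: the 15×12.5 cube at (-2.5, 0) partially overlaps the r=8 cylinder; clipping to the common part keeps 63.96 mm² — 1 connected region; (rotated 55° about Z; rotation is an isometry so areas/perimeters/island counts are preserved). The outline is a single polygon with 5 vertices. Extrusion per mm of travel: 0.4 × 0.12 / (π × 0.875²) = 0.019956. Accumulating E over each segment gives final E = 0.6470.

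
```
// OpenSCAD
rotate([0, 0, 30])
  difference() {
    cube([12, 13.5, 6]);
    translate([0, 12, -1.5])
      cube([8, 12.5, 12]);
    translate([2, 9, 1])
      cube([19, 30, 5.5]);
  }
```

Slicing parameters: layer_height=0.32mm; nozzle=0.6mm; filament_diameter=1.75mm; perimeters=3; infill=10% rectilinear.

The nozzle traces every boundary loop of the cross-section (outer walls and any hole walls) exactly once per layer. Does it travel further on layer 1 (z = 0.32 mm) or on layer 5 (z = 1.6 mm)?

Layer 1 (z = 0.32): the 12×13.5 cube contributes its full rectangle (perimeter 51.00 mm); the cube at (0, 12) (footprint 8×12.5) is included at this height (perimeter 41.00 mm); the cube at (2, 9) does not reach this height (z outside [1, 6.5]); Taking the first minus the rest: starting from the 12×13.5 cube, the 8×12.5 cube at (0, 12) partially overlaps it — only the 12.00 mm² overlap (of its 100.00 mm²) is removed, clipping the outline — boundary = 51.00 mm; (rotated 30° about Z; rotation is an isometry so areas/perimeters/island counts are preserved). So its perimeter = 51.00 mm. Layer 5 (z = 1.6): the cube (footprint 12×13.5) is included at this height (perimeter 51.00 mm); the 8×12.5 cube at (0, 12) contributes its full rectangle (perimeter 41.00 mm); the cube at (2, 9) (footprint 19×30) is included at this height (perimeter 98.00 mm); After the difference (first − rest): starting from the 12×13.5 cube, the 8×12.5 cube at (0, 12) partially overlaps it — only the 12.00 mm² overlap (of its 100.00 mm²) is removed, clipping the outline; the 19×30 cube at (2, 9) partially overlaps it — only the 36.00 mm² overlap (of its 570.00 mm²) is removed, clipping the outline — boundary = 48.00 mm; (whole slice rotated 30° about Z — lengths, areas and connectivity unchanged). So its perimeter = 48.00 mm. Layer 1 is larger (51.00 vs 48.00 mm).

layer 1 (z = 0.32 mm)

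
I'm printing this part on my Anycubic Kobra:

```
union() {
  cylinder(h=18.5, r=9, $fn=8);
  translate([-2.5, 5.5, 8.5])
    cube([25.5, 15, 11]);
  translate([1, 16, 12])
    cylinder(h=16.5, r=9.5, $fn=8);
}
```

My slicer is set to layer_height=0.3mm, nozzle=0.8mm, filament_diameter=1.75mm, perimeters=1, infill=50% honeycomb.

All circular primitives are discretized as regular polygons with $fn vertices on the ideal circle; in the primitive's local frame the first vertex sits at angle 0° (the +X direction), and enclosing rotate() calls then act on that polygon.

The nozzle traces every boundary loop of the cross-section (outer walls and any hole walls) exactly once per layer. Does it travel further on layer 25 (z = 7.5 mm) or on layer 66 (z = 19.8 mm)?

layer 66 (z = 19.8 mm)

Layer 25 (z = 7.5): the cylinder: section is a regular 8-gon, circumradius r=9 (perimeter = 2·8·9.000·sin(180°/8) = 55.11 mm); the cube at (-2.5, 5.5) is absent (z outside [8.5, 19.5]); the cylinder at (1, 16) is absent (z outside [12, 28.5]); Taking the union: only the r=9 cylinder is present, so the union is just that shape — boundary = 55.11 mm. So its perimeter = 55.11 mm. Layer 66 (z = 19.8): the cylinder is not intersected at this z (z outside [0, 18.5]); the cube at (-2.5, 5.5) is absent (z outside [8.5, 19.5]); the r=9.5 cylinder at (1, 16) contributes a regular 8-gon of circumradius 9.5 (perimeter = 2·8·9.500·sin(180°/8) = 58.17 mm); Taking the union: only the r=9.5 cylinder at (1, 16) is present, so the union is just that shape — boundary = 58.17 mm. So its perimeter = 58.17 mm. Layer 66 is larger (58.17 vs 55.11 mm).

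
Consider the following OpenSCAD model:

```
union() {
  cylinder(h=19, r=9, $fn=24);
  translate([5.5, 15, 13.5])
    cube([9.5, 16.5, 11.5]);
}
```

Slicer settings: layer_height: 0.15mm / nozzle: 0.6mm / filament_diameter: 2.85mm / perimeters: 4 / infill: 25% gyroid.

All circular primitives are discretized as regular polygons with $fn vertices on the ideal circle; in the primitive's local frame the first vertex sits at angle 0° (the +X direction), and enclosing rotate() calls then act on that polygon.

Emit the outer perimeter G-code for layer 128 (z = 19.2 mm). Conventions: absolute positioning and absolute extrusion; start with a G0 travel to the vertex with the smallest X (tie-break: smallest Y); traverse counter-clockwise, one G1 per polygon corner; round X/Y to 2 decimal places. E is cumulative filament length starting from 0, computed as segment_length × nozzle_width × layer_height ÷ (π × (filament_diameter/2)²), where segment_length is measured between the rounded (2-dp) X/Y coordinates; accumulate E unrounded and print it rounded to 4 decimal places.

At z = 19.2 mm: the cylinder is not intersected at this z (z outside [0, 19]); the 9.5×16.5 cube at (5.5, 15) contributes its full rectangle; Taking the union: only the 9.5×16.5 cube at (5.5, 15) is present, so the union is just that shape — 1 connected region. The outline is a single polygon with 4 vertices. Extrusion per mm of travel: 0.6 × 0.15 / (π × 1.425²) = 0.014108. Accumulating E over each segment gives final E = 0.7336.

G0 X5.50 Y15.00 Z19.20
G1 X15.00 Y15.00 E0.1340
G1 X15.00 Y31.50 E0.3668
G1 X5.50 Y31.50 E0.5008
G1 X5.50 Y15.00 E0.7336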